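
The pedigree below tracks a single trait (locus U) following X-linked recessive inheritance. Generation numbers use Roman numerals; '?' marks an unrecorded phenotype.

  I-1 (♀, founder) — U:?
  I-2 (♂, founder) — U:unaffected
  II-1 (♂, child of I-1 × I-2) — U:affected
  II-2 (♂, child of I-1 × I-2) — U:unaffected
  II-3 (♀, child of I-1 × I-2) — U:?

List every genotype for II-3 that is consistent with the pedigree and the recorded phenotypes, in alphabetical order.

II-3 ∈ {X^UX^U, X^UX^u}

U/I-1 ? ·: X^UX^u
U/I-2 un ·: X^UY
U/II-1 aff I-1×I-2: X^uY
U/II-2 un I-1×I-2: X^UY
U/II-3 ? I-1×I-2: X^UX^U|X^UX^u
⇒ U over [I-1,I-2,II-1,II-2,II-3]: 2 consistent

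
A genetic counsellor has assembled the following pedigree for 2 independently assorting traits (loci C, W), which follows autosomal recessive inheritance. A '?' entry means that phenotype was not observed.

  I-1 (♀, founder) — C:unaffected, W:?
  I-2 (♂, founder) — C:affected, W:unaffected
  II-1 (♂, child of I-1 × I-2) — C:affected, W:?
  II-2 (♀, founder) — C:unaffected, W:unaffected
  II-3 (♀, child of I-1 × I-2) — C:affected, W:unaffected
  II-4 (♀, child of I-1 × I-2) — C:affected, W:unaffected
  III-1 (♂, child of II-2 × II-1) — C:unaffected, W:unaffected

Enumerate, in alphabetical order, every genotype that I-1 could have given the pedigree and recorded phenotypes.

C/I-1 un ·: Cc
C/I-2 aff ·: cc
C/II-1 aff I-1×I-2: cc
C/II-2 un ·: CC|Cc
C/II-3 aff I-1×I-2: cc
C/II-4 aff I-1×I-2: cc
C/III-1 un II-2×II-1: Cc
⇒ C over [I-1,I-2,II-1,II-2,II-3,II-4,III-1]: 2 consistent
W/I-1 ? ·: WW|Ww|ww
W/I-2 un ·: WW|Ww
W/II-1 ? I-1×I-2: WW|Ww|ww
W/II-2 un ·: WW|Ww
W/II-3 un I-1×I-2: WW|Ww
W/II-4 un I-1×I-2: WW|Ww
W/III-1 un II-2×II-1: WW|Ww
⇒ W over [I-1,I-2,II-1,II-2,II-3,II-4,III-1]: 105 consistent

I-1 ∈ {Cc WW, Cc Ww, Cc ww}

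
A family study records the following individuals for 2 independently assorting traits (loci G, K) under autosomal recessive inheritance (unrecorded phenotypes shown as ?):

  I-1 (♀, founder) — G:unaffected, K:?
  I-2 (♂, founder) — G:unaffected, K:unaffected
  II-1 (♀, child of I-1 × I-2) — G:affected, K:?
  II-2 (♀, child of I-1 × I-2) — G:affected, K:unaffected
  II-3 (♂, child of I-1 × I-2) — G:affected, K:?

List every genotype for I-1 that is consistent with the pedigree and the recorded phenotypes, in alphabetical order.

G/I-1 un ·: Gg
G/I-2 un ·: Gg
G/II-1 aff I-1×I-2: gg
G/II-2 aff I-1×I-2: gg
G/II-3 aff I-1×I-2: gg
⇒ G over [I-1,I-2,II-1,II-2,II-3]: 1 consistent
K/I-1 ? ·: KK|Kk|kk
K/I-2 un ·: KK|Kk
K/II-1 ? I-1×I-2: KK|Kk|kk
K/II-2 un I-1×I-2: KK|Kk
K/II-3 ? I-1×I-2: KK|Kk|kk
⇒ K over [I-1,I-2,II-1,II-2,II-3]: 40 consistent

I-1 ∈ {Gg KK, Gg Kk, Gg kk}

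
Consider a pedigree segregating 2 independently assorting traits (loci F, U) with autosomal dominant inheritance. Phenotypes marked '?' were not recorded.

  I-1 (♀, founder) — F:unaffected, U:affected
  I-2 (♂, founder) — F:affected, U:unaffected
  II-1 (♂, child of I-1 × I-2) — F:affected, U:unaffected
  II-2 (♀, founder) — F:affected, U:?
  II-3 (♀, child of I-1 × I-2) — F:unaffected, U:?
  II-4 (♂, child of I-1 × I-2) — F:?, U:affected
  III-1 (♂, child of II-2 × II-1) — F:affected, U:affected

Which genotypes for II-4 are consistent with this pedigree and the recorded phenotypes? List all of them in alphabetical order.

II-4 ∈ {Ff Uu, ff Uu}

F/I-1 un ·: ff
F/I-2 aff ·: Ff
F/II-1 aff I-1×I-2: Ff
F/II-2 aff ·: Ff|FF
F/II-3 un I-1×I-2: ff
F/II-4 ? I-1×I-2: ff|Ff
F/III-1 aff II-2×II-1: Ff|FF
⇒ F over [I-1,I-2,II-1,II-2,II-3,II-4,III-1]: 8 consistent
U/I-1 aff ·: Uu
U/I-2 un ·: uu
U/II-1 un I-1×I-2: uu
U/II-2 ? ·: Uu|UU
U/II-3 ? I-1×I-2: uu|Uu
U/II-4 aff I-1×I-2: Uu
U/III-1 aff II-2×II-1: Uu
⇒ U over [I-1,I-2,II-1,II-2,II-3,II-4,III-1]: 4 consistent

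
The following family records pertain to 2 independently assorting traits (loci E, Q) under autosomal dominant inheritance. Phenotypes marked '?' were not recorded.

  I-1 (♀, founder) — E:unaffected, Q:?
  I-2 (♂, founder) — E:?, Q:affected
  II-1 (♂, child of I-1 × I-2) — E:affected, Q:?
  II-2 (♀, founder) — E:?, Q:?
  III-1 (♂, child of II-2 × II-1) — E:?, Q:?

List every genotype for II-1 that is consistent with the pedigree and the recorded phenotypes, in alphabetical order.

E/I-1 un ·: ee
E/I-2 ? ·: Ee|EE
E/II-1 aff I-1×I-2: Ee
E/II-2 ? ·: ee|Ee|EE
E/III-1 ? II-2×II-1: ee|Ee|EE
⇒ E over [I-1,I-2,II-1,II-2,III-1]: 14 consistent
Q/I-1 ? ·: qq|Qq|QQ
Q/I-2 aff ·: Qq|QQ
Q/II-1 ? I-1×I-2: qq|Qq|QQ
Q/II-2 ? ·: qq|Qq|QQ
Q/III-1 ? II-2×II-1: qq|Qq|QQ
⇒ Q over [I-1,I-2,II-1,II-2,III-1]: 59 consistent

II-1 ∈ {Ee QQ, Ee Qq, Ee qq}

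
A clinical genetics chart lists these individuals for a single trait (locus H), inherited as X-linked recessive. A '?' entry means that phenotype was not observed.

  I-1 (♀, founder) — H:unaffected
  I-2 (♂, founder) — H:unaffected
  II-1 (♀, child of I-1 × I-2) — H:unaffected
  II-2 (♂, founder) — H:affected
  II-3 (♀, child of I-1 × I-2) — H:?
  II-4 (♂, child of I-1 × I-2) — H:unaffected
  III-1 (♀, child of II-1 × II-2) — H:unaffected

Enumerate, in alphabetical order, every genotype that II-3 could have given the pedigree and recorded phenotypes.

H/I-1 un ·: X^HX^H|X^HX^h
H/I-2 un ·: X^HY
H/II-1 un I-1×I-2: X^HX^H|X^HX^h
H/II-2 aff ·: X^hY
H/II-3 ? I-1×I-2: X^HX^H|X^HX^h
H/II-4 un I-1×I-2: X^HY
H/III-1 un II-1×II-2: X^HX^h
⇒ H over [I-1,I-2,II-1,II-2,II-3,II-4,III-1]: 5 consistent

II-3 ∈ {X^HX^H, X^HX^h}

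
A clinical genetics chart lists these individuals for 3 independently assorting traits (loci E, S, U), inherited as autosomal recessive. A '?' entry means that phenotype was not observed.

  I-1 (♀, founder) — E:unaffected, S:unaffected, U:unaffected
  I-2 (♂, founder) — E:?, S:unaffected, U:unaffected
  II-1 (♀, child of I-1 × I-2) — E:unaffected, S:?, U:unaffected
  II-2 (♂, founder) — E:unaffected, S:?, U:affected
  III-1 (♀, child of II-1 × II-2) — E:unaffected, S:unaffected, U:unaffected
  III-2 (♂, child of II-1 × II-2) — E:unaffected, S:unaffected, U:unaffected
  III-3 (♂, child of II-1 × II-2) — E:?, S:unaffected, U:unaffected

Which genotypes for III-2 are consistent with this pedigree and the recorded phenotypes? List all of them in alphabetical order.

III-2 ∈ {EE SS Uu, EE Ss Uu, Ee SS Uu, Ee Ss Uu}

E/I-1 un ·: EE|Ee
E/I-2 ? ·: EE|Ee|ee
E/II-1 un I-1×I-2: EE|Ee
E/II-2 un ·: EE|Ee
E/III-1 un II-1×II-2: EE|Ee
E/III-2 un II-1×II-2: EE|Ee
E/III-3 ? II-1×II-2: EE|Ee|ee
⇒ E over [I-1,I-2,II-1,II-2,III-1,III-2,III-3]: 136 consistent
S/I-1 un ·: SS|Ss
S/I-2 un ·: SS|Ss
S/II-1 ? I-1×I-2: SS|Ss|ss
S/II-2 ? ·: SS|Ss|ss
S/III-1 un II-1×II-2: SS|Ss
S/III-2 un II-1×II-2: SS|Ss
S/III-3 un II-1×II-2: SS|Ss
⇒ S over [I-1,I-2,II-1,II-2,III-1,III-2,III-3]: 93 consistent
U/I-1 un ·: UU|Uu
U/I-2 un ·: UU|Uu
U/II-1 un I-1×I-2: UU|Uu
U/II-2 aff ·: uu
U/III-1 un II-1×II-2: Uu
U/III-2 un II-1×II-2: Uu
U/III-3 un II-1×II-2: Uu
⇒ U over [I-1,I-2,II-1,II-2,III-1,III-2,III-3]: 7 consistent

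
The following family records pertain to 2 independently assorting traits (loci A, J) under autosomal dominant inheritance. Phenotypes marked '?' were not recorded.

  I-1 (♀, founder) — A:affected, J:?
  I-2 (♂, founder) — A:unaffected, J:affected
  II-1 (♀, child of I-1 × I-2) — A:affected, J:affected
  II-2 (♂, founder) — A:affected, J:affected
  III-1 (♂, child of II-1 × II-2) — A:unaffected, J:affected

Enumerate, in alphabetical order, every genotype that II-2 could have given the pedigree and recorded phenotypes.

A/I-1 aff ·: Aa|AA
A/I-2 un ·: aa
A/II-1 aff I-1×I-2: Aa
A/II-2 aff ·: Aa
A/III-1 un II-1×II-2: aa
⇒ A over [I-1,I-2,II-1,II-2,III-1]: 2 consistent
J/I-1 ? ·: jj|Jj|JJ
J/I-2 aff ·: Jj|JJ
J/II-1 aff I-1×I-2: Jj|JJ
J/II-2 aff ·: Jj|JJ
J/III-1 aff II-1×II-2: Jj|JJ
⇒ J over [I-1,I-2,II-1,II-2,III-1]: 32 consistent

II-2 ∈ {Aa JJ, Aa Jj}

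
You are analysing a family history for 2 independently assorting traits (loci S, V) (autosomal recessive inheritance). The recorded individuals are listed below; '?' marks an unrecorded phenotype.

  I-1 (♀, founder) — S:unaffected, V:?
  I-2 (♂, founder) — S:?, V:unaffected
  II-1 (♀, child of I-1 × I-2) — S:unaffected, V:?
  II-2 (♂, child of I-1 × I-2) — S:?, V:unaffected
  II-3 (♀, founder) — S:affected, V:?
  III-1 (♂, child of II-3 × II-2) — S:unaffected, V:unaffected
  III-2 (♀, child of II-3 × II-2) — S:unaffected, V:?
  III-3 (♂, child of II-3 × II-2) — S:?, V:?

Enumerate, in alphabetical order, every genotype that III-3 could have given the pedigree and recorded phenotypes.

III-3 ∈ {Ss VV, Ss Vv, Ss vv, ss VV, ss Vv, ss vv}

S/I-1 un ·: SS|Ss
S/I-2 ? ·: SS|Ss|ss
S/II-1 un I-1×I-2: SS|Ss
S/II-2 ? I-1×I-2: SS|Ss
S/II-3 aff ·: ss
S/III-1 un II-3×II-2: Ss
S/III-2 un II-3×II-2: Ss
S/III-3 ? II-3×II-2: Ss|ss
⇒ S over [I-1,I-2,II-1,II-2,II-3,III-1,III-2,III-3]: 23 consistent
V/I-1 ? ·: VV|Vv|vv
V/I-2 un ·: VV|Vv
V/II-1 ? I-1×I-2: VV|Vv|vv
V/II-2 un I-1×I-2: VV|Vv
V/II-3 ? ·: VV|Vv|vv
V/III-1 un II-3×II-2: VV|Vv
V/III-2 ? II-3×II-2: VV|Vv|vv
V/III-3 ? II-3×II-2: VV|Vv|vv
⇒ V over [I-1,I-2,II-1,II-2,II-3,III-1,III-2,III-3]: 380 consistent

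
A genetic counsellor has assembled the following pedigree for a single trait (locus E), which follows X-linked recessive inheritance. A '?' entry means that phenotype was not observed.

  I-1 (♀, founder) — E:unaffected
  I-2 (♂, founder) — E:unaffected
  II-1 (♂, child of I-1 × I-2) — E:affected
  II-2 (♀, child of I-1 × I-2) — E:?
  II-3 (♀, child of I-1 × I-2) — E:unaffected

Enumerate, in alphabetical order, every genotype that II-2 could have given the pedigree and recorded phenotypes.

E/I-1 un ·: X^EX^e
E/I-2 un ·: X^EY
E/II-1 aff I-1×I-2: X^eY
E/II-2 ? I-1×I-2: X^EX^E|X^EX^e
E/II-3 un I-1×I-2: X^EX^E|X^EX^e
⇒ E over [I-1,I-2,II-1,II-2,II-3]: 4 consistent

II-2 ∈ {X^EX^E, X^EX^e}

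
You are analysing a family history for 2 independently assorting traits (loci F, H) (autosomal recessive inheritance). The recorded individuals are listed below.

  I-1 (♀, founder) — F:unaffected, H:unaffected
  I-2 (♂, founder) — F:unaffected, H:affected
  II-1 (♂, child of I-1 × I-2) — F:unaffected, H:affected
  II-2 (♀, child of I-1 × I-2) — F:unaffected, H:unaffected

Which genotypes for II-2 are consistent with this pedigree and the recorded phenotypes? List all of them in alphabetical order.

F/I-1 un ·: FF|Ff
F/I-2 un ·: FF|Ff
F/II-1 un I-1×I-2: FF|Ff
F/II-2 un I-1×I-2: FF|Ff
⇒ F over [I-1,I-2,II-1,II-2]: 13 consistent
H/I-1 un ·: Hh
H/I-2 aff ·: hh
H/II-1 aff I-1×I-2: hh
H/II-2 un I-1×I-2: Hh
⇒ H over [I-1,I-2,II-1,II-2]: 1 consistent

II-2 ∈ {FF Hh, Ff Hh}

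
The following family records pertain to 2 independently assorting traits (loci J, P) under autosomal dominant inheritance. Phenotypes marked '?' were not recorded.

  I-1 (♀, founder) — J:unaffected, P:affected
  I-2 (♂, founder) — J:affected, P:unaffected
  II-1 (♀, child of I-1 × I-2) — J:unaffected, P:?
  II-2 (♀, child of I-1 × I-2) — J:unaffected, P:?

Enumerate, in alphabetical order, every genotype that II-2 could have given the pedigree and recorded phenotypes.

II-2 ∈ {jj Pp, jj pp}

J/I-1 un ·: jj
J/I-2 aff ·: Jj
J/II-1 un I-1×I-2: jj
J/II-2 un I-1×I-2: jj
⇒ J over [I-1,I-2,II-1,II-2]: 1 consistent
P/I-1 aff ·: Pp|PP
P/I-2 un ·: pp
P/II-1 ? I-1×I-2: pp|Pp
P/II-2 ? I-1×I-2: pp|Pp
⇒ P over [I-1,I-2,II-1,II-2]: 5 consistent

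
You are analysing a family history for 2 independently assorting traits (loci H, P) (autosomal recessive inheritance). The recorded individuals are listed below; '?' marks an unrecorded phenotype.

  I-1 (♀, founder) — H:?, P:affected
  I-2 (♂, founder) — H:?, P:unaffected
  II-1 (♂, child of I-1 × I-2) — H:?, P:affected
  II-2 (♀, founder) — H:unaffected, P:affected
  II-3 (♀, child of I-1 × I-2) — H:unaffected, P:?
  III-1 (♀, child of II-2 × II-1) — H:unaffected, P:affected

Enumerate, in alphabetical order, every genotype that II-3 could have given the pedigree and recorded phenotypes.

II-3 ∈ {HH Pp, HH pp, Hh Pp, Hh pp}

H/I-1 ? ·: HH|Hh|hh
H/I-2 ? ·: HH|Hh|hh
H/II-1 ? I-1×I-2: HH|Hh|hh
H/II-2 un ·: HH|Hh
H/II-3 un I-1×I-2: HH|Hh
H/III-1 un II-2×II-1: HH|Hh
⇒ H over [I-1,I-2,II-1,II-2,II-3,III-1]: 69 consistent
P/I-1 aff ·: pp
P/I-2 un ·: Pp
P/II-1 aff I-1×I-2: pp
P/II-2 aff ·: pp
P/II-3 ? I-1×I-2: Pp|pp
P/III-1 aff II-2×II-1: pp
⇒ P over [I-1,I-2,II-1,II-2,II-3,III-1]: 2 consistent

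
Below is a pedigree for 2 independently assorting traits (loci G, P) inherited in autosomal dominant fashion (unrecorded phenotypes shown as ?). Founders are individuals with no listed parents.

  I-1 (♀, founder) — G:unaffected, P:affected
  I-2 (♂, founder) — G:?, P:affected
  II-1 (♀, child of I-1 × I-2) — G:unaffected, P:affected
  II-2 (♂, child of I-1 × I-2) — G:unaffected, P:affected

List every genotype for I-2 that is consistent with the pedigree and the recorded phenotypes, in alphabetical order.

I-2 ∈ {Gg PP, Gg Pp, gg PP, gg Pp}

G/I-1 un ·: gg
G/I-2 ? ·: gg|Gg
G/II-1 un I-1×I-2: gg
G/II-2 un I-1×I-2: gg
⇒ G over [I-1,I-2,II-1,II-2]: 2 consistent
P/I-1 aff ·: Pp|PP
P/I-2 aff ·: Pp|PP
P/II-1 aff I-1×I-2: Pp|PP
P/II-2 aff I-1×I-2: Pp|PP
⇒ P over [I-1,I-2,II-1,II-2]: 13 consistent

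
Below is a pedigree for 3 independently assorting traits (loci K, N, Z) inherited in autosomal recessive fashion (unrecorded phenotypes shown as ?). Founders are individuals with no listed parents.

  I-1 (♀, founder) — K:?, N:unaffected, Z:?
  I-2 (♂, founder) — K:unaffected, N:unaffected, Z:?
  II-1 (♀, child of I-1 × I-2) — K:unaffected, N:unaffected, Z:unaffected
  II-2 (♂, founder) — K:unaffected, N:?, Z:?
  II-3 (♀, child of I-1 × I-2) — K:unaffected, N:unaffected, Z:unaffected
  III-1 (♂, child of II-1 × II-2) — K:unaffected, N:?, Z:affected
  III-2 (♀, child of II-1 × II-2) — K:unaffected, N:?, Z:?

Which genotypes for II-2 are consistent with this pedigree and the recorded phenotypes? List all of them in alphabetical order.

K/I-1 ? ·: KK|Kk|kk
K/I-2 un ·: KK|Kk
K/II-1 un I-1×I-2: KK|Kk
K/II-2 un ·: KK|Kk
K/II-3 un I-1×I-2: KK|Kk
K/III-1 un II-1×II-2: KK|Kk
K/III-2 un II-1×II-2: KK|Kk
⇒ K over [I-1,I-2,II-1,II-2,II-3,III-1,III-2]: 99 consistent
N/I-1 un ·: NN|Nn
N/I-2 un ·: NN|Nn
N/II-1 un I-1×I-2: NN|Nn
N/II-2 ? ·: NN|Nn|nn
N/II-3 un I-1×I-2: NN|Nn
N/III-1 ? II-1×II-2: NN|Nn|nn
N/III-2 ? II-1×II-2: NN|Nn|nn
⇒ N over [I-1,I-2,II-1,II-2,II-3,III-1,III-2]: 144 consistent
Z/I-1 ? ·: ZZ|Zz|zz
Z/I-2 ? ·: ZZ|Zz|zz
Z/II-1 un I-1×I-2: Zz
Z/II-2 ? ·: Zz|zz
Z/II-3 un I-1×I-2: ZZ|Zz
Z/III-1 aff II-1×II-2: zz
Z/III-2 ? II-1×II-2: ZZ|Zz|zz
⇒ Z over [I-1,I-2,II-1,II-2,II-3,III-1,III-2]: 50 consistent

II-2 ∈ {KK NN Zz, KK NN zz, KK Nn Zz, KK Nn zz, KK nn Zz, KK nn zz, Kk NN Zz, Kk NN zz, Kk Nn Zz, Kk Nn zz, Kk nn Zz, Kk nn zz}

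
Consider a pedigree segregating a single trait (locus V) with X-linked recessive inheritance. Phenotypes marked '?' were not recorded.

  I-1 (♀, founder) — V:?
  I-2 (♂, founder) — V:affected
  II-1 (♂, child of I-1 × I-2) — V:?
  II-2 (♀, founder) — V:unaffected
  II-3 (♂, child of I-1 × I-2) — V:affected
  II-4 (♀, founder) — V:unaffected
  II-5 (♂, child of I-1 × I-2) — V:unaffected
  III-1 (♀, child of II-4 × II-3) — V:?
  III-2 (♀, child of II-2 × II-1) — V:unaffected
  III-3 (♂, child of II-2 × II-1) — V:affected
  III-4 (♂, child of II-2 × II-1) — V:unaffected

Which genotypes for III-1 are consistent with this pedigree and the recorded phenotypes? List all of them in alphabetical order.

III-1 ∈ {X^VX^v, X^vX^v}

V/I-1 ? ·: X^VX^v
V/I-2 aff ·: X^vY
V/II-1 ? I-1×I-2: X^VY|X^vY
V/II-2 un ·: X^VX^v
V/II-3 aff I-1×I-2: X^vY
V/II-4 un ·: X^VX^V|X^VX^v
V/II-5 un I-1×I-2: X^VY
V/III-1 ? II-4×II-3: X^VX^v|X^vX^v
V/III-2 un II-2×II-1: X^VX^V|X^VX^v
V/III-3 aff II-2×II-1: X^vY
V/III-4 un II-2×II-1: X^VY
⇒ V over [I-1,I-2,II-1,II-2,II-3,II-4,II-5,III-1,III-2,III-3,III-4]: 9 consistent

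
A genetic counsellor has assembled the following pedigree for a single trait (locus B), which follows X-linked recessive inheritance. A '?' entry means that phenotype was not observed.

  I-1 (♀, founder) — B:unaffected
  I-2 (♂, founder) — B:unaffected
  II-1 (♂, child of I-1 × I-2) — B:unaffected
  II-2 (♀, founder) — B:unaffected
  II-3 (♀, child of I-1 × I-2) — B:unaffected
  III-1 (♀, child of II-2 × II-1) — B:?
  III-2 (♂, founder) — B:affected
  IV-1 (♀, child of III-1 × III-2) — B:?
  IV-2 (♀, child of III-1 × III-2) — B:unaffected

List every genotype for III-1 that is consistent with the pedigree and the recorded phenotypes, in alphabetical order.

III-1 ∈ {X^BX^B, X^BX^b}

B/I-1 un ·: X^BX^B|X^BX^b
B/I-2 un ·: X^BY
B/II-1 un I-1×I-2: X^BY
B/II-2 un ·: X^BX^B|X^BX^b
B/II-3 un I-1×I-2: X^BX^B|X^BX^b
B/III-1 ? II-2×II-1: X^BX^B|X^BX^b
B/III-2 aff ·: X^bY
B/IV-1 ? III-1×III-2: X^BX^b|X^bX^b
B/IV-2 un III-1×III-2: X^BX^b
⇒ B over [I-1,I-2,II-1,II-2,II-3,III-1,III-2,IV-1,IV-2]: 12 consistent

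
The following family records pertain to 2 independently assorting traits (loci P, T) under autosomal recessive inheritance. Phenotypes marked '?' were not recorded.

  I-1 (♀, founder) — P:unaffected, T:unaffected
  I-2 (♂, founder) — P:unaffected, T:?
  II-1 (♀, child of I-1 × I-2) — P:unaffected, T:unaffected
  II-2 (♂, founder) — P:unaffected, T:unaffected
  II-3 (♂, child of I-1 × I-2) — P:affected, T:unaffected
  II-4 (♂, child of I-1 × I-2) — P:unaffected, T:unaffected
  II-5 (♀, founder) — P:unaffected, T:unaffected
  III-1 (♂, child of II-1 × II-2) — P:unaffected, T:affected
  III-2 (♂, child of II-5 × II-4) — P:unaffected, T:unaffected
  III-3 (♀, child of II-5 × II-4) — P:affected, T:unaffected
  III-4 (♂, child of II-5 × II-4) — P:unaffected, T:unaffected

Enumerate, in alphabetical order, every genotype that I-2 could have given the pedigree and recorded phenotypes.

I-2 ∈ {Pp TT, Pp Tt, Pp tt}

P/I-1 un ·: Pp
P/I-2 un ·: Pp
P/II-1 un I-1×I-2: PP|Pp
P/II-2 un ·: PP|Pp
P/II-3 aff I-1×I-2: pp
P/II-4 un I-1×I-2: Pp
P/II-5 un ·: Pp
P/III-1 un II-1×II-2: PP|Pp
P/III-2 un II-5×II-4: PP|Pp
P/III-3 aff II-5×II-4: pp
P/III-4 un II-5×II-4: PP|Pp
⇒ P over [I-1,I-2,II-1,II-2,II-3,II-4,II-5,III-1,III-2,III-3,III-4]: 28 consistent
T/I-1 un ·: TT|Tt
T/I-2 ? ·: TT|Tt|tt
T/II-1 un I-1×I-2: Tt
T/II-2 un ·: Tt
T/II-3 un I-1×I-2: TT|Tt
T/II-4 un I-1×I-2: TT|Tt
T/II-5 un ·: TT|Tt
T/III-1 aff II-1×II-2: tt
T/III-2 un II-5×II-4: TT|Tt
T/III-3 un II-5×II-4: TT|Tt
T/III-4 un II-5×II-4: TT|Tt
⇒ T over [I-1,I-2,II-1,II-2,II-3,II-4,II-5,III-1,III-2,III-3,III-4]: 182 consistent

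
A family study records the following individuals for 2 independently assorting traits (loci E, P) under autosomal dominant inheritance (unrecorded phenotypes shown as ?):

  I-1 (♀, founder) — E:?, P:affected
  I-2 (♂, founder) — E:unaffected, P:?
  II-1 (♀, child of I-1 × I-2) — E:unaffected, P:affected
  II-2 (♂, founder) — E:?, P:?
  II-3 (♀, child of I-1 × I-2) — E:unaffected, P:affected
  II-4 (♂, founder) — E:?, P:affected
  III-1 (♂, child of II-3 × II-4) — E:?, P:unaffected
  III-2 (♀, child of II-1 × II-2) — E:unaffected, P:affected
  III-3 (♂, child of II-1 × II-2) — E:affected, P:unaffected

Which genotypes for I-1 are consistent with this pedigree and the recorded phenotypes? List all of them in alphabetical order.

E/I-1 ? ·: ee|Ee
E/I-2 un ·: ee
E/II-1 un I-1×I-2: ee
E/II-2 ? ·: Ee
E/II-3 un I-1×I-2: ee
E/II-4 ? ·: ee|Ee|EE
E/III-1 ? II-3×II-4: ee|Ee
E/III-2 un II-1×II-2: ee
E/III-3 aff II-1×II-2: Ee
⇒ E over [I-1,I-2,II-1,II-2,II-3,II-4,III-1,III-2,III-3]: 8 consistent
P/I-1 aff ·: Pp|PP
P/I-2 ? ·: pp|Pp|PP
P/II-1 aff I-1×I-2: Pp
P/II-2 ? ·: pp|Pp
P/II-3 aff I-1×I-2: Pp
P/II-4 aff ·: Pp
P/III-1 un II-3×II-4: pp
P/III-2 aff II-1×II-2: Pp|PP
P/III-3 un II-1×II-2: pp
⇒ P over [I-1,I-2,II-1,II-2,II-3,II-4,III-1,III-2,III-3]: 15 consistent

I-1 ∈ {Ee PP, Ee Pp, ee PP, ee Pp}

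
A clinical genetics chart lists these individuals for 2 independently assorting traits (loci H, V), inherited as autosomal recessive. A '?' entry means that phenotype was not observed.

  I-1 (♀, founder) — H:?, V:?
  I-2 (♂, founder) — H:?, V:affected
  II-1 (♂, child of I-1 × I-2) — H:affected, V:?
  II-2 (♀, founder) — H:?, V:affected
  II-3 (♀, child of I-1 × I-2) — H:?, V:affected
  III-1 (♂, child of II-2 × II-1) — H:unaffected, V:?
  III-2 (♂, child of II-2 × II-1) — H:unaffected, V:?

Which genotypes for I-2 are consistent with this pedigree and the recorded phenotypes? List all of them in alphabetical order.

I-2 ∈ {Hh vv, hh vv}

H/I-1 ? ·: Hh|hh
H/I-2 ? ·: Hh|hh
H/II-1 aff I-1×I-2: hh
H/II-2 ? ·: HH|Hh
H/II-3 ? I-1×I-2: HH|Hh|hh
H/III-1 un II-2×II-1: Hh
H/III-2 un II-2×II-1: Hh
⇒ H over [I-1,I-2,II-1,II-2,II-3,III-1,III-2]: 16 consistent
V/I-1 ? ·: Vv|vv
V/I-2 aff ·: vv
V/II-1 ? I-1×I-2: Vv|vv
V/II-2 aff ·: vv
V/II-3 aff I-1×I-2: vv
V/III-1 ? II-2×II-1: Vv|vv
V/III-2 ? II-2×II-1: Vv|vv
⇒ V over [I-1,I-2,II-1,II-2,II-3,III-1,III-2]: 6 consistent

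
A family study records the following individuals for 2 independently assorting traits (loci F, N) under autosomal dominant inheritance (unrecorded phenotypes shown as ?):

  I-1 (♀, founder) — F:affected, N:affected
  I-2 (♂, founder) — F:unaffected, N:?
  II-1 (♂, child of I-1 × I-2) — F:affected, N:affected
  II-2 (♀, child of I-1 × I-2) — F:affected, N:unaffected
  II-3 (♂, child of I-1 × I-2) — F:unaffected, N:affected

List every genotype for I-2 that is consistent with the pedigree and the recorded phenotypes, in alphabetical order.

F/I-1 aff ·: Ff
F/I-2 un ·: ff
F/II-1 aff I-1×I-2: Ff
F/II-2 aff I-1×I-2: Ff
F/II-3 un I-1×I-2: ff
⇒ F over [I-1,I-2,II-1,II-2,II-3]: 1 consistent
N/I-1 aff ·: Nn
N/I-2 ? ·: nn|Nn
N/II-1 aff I-1×I-2: Nn|NN
N/II-2 un I-1×I-2: nn
N/II-3 aff I-1×I-2: Nn|NN
⇒ N over [I-1,I-2,II-1,II-2,II-3]: 5 consistent

I-2 ∈ {ff Nn, ff nn}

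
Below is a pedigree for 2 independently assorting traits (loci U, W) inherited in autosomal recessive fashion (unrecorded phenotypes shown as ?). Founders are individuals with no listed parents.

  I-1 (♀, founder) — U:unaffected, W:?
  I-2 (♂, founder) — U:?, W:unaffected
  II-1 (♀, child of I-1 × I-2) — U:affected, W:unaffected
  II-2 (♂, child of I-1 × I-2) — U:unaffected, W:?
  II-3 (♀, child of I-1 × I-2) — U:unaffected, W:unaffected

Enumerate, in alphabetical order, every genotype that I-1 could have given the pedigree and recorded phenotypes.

U/I-1 un ·: Uu
U/I-2 ? ·: Uu|uu
U/II-1 aff I-1×I-2: uu
U/II-2 un I-1×I-2: UU|Uu
U/II-3 un I-1×I-2: UU|Uu
⇒ U over [I-1,I-2,II-1,II-2,II-3]: 5 consistent
W/I-1 ? ·: WW|Ww|ww
W/I-2 un ·: WW|Ww
W/II-1 un I-1×I-2: WW|Ww
W/II-2 ? I-1×I-2: WW|Ww|ww
W/II-3 un I-1×I-2: WW|Ww
⇒ W over [I-1,I-2,II-1,II-2,II-3]: 32 consistent

I-1 ∈ {Uu WW, Uu Ww, Uu ww}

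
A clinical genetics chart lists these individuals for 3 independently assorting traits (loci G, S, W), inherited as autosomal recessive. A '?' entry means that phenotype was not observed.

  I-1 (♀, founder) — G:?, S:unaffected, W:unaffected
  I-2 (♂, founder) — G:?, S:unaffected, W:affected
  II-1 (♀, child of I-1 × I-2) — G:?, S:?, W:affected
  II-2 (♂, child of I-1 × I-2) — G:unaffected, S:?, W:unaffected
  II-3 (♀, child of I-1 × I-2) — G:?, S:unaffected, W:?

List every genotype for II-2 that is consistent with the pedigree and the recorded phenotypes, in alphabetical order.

II-2 ∈ {GG SS Ww, GG Ss Ww, GG ss Ww, Gg SS Ww, Gg Ss Ww, Gg ss Ww}

G/I-1 ? ·: GG|Gg|gg
G/I-2 ? ·: GG|Gg|gg
G/II-1 ? I-1×I-2: GG|Gg|gg
G/II-2 un I-1×I-2: GG|Gg
G/II-3 ? I-1×I-2: GG|Gg|gg
⇒ G over [I-1,I-2,II-1,II-2,II-3]: 45 consistent
S/I-1 un ·: SS|Ss
S/I-2 un ·: SS|Ss
S/II-1 ? I-1×I-2: SS|Ss|ss
S/II-2 ? I-1×I-2: SS|Ss|ss
S/II-3 un I-1×I-2: SS|Ss
⇒ S over [I-1,I-2,II-1,II-2,II-3]: 35 consistent
W/I-1 un ·: Ww
W/I-2 aff ·: ww
W/II-1 aff I-1×I-2: ww
W/II-2 un I-1×I-2: Ww
W/II-3 ? I-1×I-2: Ww|ww
⇒ W over [I-1,I-2,II-1,II-2,II-3]: 2 consistent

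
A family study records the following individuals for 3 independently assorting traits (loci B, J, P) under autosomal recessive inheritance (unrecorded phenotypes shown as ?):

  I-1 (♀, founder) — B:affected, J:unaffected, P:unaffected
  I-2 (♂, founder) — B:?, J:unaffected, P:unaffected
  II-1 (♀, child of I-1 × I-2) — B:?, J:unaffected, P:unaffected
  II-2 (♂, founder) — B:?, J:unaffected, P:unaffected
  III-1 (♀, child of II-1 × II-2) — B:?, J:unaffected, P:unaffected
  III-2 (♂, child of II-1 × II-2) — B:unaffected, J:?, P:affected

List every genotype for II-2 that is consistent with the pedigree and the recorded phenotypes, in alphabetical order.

II-2 ∈ {BB JJ Pp, BB Jj Pp, Bb JJ Pp, Bb Jj Pp, bb JJ Pp, bb Jj Pp}

B/I-1 aff ·: bb
B/I-2 ? ·: BB|Bb|bb
B/II-1 ? I-1×I-2: Bb|bb
B/II-2 ? ·: BB|Bb|bb
B/III-1 ? II-1×II-2: BB|Bb|bb
B/III-2 un II-1×II-2: BB|Bb
⇒ B over [I-1,I-2,II-1,II-2,III-1,III-2]: 30 consistent
J/I-1 un ·: JJ|Jj
J/I-2 un ·: JJ|Jj
J/II-1 un I-1×I-2: JJ|Jj
J/II-2 un ·: JJ|Jj
J/III-1 un II-1×II-2: JJ|Jj
J/III-2 ? II-1×II-2: JJ|Jj|jj
⇒ J over [I-1,I-2,II-1,II-2,III-1,III-2]: 50 consistent
P/I-1 un ·: PP|Pp
P/I-2 un ·: PP|Pp
P/II-1 un I-1×I-2: Pp
P/II-2 un ·: Pp
P/III-1 un II-1×II-2: PP|Pp
P/III-2 aff II-1×II-2: pp
⇒ P over [I-1,I-2,II-1,II-2,III-1,III-2]: 6 consistent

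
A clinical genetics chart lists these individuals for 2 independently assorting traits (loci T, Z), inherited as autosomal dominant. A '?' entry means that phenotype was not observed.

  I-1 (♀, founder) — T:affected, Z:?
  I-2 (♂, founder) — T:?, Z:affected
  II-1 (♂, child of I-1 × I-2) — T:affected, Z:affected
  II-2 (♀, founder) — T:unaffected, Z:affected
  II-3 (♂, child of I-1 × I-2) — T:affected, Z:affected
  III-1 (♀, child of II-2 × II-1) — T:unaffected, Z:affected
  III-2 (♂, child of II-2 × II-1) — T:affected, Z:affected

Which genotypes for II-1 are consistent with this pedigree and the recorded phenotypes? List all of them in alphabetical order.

II-1 ∈ {Tt ZZ, Tt Zz}

T/I-1 aff ·: Tt|TT
T/I-2 ? ·: tt|Tt|TT
T/II-1 aff I-1×I-2: Tt
T/II-2 un ·: tt
T/II-3 aff I-1×I-2: Tt|TT
T/III-1 un II-2×II-1: tt
T/III-2 aff II-2×II-1: Tt
⇒ T over [I-1,I-2,II-1,II-2,II-3,III-1,III-2]: 8 consistent
Z/I-1 ? ·: zz|Zz|ZZ
Z/I-2 aff ·: Zz|ZZ
Z/II-1 aff I-1×I-2: Zz|ZZ
Z/II-2 aff ·: Zz|ZZ
Z/II-3 aff I-1×I-2: Zz|ZZ
Z/III-1 aff II-2×II-1: Zz|ZZ
Z/III-2 aff II-2×II-1: Zz|ZZ
⇒ Z over [I-1,I-2,II-1,II-2,II-3,III-1,III-2]: 99 consistent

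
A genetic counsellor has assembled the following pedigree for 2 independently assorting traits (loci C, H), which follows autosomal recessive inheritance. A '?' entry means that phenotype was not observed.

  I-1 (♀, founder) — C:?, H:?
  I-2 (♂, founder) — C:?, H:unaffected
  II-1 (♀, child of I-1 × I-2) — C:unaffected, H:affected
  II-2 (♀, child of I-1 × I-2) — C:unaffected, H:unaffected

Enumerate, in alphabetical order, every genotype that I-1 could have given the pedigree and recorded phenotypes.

C/I-1 ? ·: CC|Cc|cc
C/I-2 ? ·: CC|Cc|cc
C/II-1 un I-1×I-2: CC|Cc
C/II-2 un I-1×I-2: CC|Cc
⇒ C over [I-1,I-2,II-1,II-2]: 17 consistent
H/I-1 ? ·: Hh|hh
H/I-2 un ·: Hh
H/II-1 aff I-1×I-2: hh
H/II-2 un I-1×I-2: HH|Hh
⇒ H over [I-1,I-2,II-1,II-2]: 3 consistent

I-1 ∈ {CC Hh, CC hh, Cc Hh, Cc hh, cc Hh, cc hh}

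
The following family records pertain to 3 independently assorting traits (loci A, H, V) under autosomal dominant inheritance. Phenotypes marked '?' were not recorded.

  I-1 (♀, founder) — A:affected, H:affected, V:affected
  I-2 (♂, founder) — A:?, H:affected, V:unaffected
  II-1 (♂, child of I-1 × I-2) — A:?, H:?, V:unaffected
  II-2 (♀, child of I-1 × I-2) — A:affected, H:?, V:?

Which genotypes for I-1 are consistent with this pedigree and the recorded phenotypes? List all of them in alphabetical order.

A/I-1 aff ·: Aa|AA
A/I-2 ? ·: aa|Aa|AA
A/II-1 ? I-1×I-2: aa|Aa|AA
A/II-2 aff I-1×I-2: Aa|AA
⇒ A over [I-1,I-2,II-1,II-2]: 18 consistent
H/I-1 aff ·: Hh|HH
H/I-2 aff ·: Hh|HH
H/II-1 ? I-1×I-2: hh|Hh|HH
H/II-2 ? I-1×I-2: hh|Hh|HH
⇒ H over [I-1,I-2,II-1,II-2]: 18 consistent
V/I-1 aff ·: Vv
V/I-2 un ·: vv
V/II-1 un I-1×I-2: vv
V/II-2 ? I-1×I-2: vv|Vv
⇒ V over [I-1,I-2,II-1,II-2]: 2 consistent

I-1 ∈ {AA HH Vv, AA Hh Vv, Aa HH Vv, Aa Hh Vv}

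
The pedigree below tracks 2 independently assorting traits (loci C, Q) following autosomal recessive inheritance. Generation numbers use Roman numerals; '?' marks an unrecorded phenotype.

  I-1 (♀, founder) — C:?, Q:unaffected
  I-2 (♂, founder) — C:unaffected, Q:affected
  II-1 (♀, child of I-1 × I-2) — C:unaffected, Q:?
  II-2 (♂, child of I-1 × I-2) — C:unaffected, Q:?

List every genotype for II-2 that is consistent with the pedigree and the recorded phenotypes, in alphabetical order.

II-2 ∈ {CC Qq, CC qq, Cc Qq, Cc qq}

C/I-1 ? ·: CC|Cc|cc
C/I-2 un ·: CC|Cc
C/II-1 un I-1×I-2: CC|Cc
C/II-2 un I-1×I-2: CC|Cc
⇒ C over [I-1,I-2,II-1,II-2]: 15 consistent
Q/I-1 un ·: QQ|Qq
Q/I-2 aff ·: qq
Q/II-1 ? I-1×I-2: Qq|qq
Q/II-2 ? I-1×I-2: Qq|qq
⇒ Q over [I-1,I-2,II-1,II-2]: 5 consistent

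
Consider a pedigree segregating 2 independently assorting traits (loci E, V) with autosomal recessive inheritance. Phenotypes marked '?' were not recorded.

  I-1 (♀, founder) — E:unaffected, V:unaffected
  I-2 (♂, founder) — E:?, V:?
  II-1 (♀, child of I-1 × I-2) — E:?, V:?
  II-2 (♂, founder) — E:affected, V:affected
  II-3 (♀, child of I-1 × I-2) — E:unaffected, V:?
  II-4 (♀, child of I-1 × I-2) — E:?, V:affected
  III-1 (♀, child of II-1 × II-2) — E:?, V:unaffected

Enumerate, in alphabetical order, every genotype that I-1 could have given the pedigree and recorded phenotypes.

E/I-1 un ·: EE|Ee
E/I-2 ? ·: EE|Ee|ee
E/II-1 ? I-1×I-2: EE|Ee|ee
E/II-2 aff ·: ee
E/II-3 un I-1×I-2: EE|Ee
E/II-4 ? I-1×I-2: EE|Ee|ee
E/III-1 ? II-1×II-2: Ee|ee
⇒ E over [I-1,I-2,II-1,II-2,II-3,II-4,III-1]: 57 consistent
V/I-1 un ·: Vv
V/I-2 ? ·: Vv|vv
V/II-1 ? I-1×I-2: VV|Vv
V/II-2 aff ·: vv
V/II-3 ? I-1×I-2: VV|Vv|vv
V/II-4 aff I-1×I-2: vv
V/III-1 un II-1×II-2: Vv
⇒ V over [I-1,I-2,II-1,II-2,II-3,II-4,III-1]: 8 consistent

I-1 ∈ {EE Vv, Ee Vv}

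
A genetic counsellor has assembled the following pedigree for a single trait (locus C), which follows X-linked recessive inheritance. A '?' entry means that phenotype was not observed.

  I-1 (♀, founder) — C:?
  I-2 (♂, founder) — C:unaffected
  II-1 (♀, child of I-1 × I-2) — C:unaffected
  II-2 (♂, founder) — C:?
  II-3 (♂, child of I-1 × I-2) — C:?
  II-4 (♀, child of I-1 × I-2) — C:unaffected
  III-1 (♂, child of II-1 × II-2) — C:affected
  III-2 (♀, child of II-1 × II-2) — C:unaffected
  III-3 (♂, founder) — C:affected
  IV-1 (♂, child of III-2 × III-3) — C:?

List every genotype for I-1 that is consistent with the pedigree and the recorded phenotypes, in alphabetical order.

C/I-1 ? ·: X^CX^c|X^cX^c
C/I-2 un ·: X^CY
C/II-1 un I-1×I-2: X^CX^c
C/II-2 ? ·: X^CY|X^cY
C/II-3 ? I-1×I-2: X^CY|X^cY
C/II-4 un I-1×I-2: X^CX^C|X^CX^c
C/III-1 aff II-1×II-2: X^cY
C/III-2 un II-1×II-2: X^CX^C|X^CX^c
C/III-3 aff ·: X^cY
C/IV-1 ? III-2×III-3: X^CY|X^cY
⇒ C over [I-1,I-2,II-1,II-2,II-3,II-4,III-1,III-2,III-3,IV-1]: 25 consistent

I-1 ∈ {X^CX^c, X^cX^c}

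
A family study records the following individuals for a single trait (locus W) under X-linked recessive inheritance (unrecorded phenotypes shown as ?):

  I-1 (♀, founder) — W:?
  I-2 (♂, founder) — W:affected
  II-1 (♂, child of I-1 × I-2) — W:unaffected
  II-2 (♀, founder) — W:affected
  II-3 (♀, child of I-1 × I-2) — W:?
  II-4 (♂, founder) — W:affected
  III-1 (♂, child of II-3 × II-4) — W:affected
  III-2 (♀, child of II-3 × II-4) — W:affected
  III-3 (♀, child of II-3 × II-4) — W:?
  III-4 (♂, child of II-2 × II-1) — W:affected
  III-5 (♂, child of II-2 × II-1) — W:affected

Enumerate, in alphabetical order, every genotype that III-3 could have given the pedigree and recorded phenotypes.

W/I-1 ? ·: X^WX^W|X^WX^w
W/I-2 aff ·: X^wY
W/II-1 un I-1×I-2: X^WY
W/II-2 aff ·: X^wX^w
W/II-3 ? I-1×I-2: X^WX^w|X^wX^w
W/II-4 aff ·: X^wY
W/III-1 aff II-3×II-4: X^wY
W/III-2 aff II-3×II-4: X^wX^w
W/III-3 ? II-3×II-4: X^WX^w|X^wX^w
W/III-4 aff II-2×II-1: X^wY
W/III-5 aff II-2×II-1: X^wY
⇒ W over [I-1,I-2,II-1,II-2,II-3,II-4,III-1,III-2,III-3,III-4,III-5]: 5 consistent

III-3 ∈ {X^WX^w, X^wX^w}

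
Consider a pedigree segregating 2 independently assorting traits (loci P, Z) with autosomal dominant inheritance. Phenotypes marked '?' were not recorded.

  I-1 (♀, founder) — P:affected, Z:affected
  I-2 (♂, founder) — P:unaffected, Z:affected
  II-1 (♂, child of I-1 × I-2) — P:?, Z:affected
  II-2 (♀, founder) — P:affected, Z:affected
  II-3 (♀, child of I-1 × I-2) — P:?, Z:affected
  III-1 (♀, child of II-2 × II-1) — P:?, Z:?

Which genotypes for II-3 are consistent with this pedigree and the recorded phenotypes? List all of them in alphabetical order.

II-3 ∈ {Pp ZZ, Pp Zz, pp ZZ, pp Zz}

P/I-1 aff ·: Pp|PP
P/I-2 un ·: pp
P/II-1 ? I-1×I-2: pp|Pp
P/II-2 aff ·: Pp|PP
P/II-3 ? I-1×I-2: pp|Pp
P/III-1 ? II-2×II-1: pp|Pp|PP
⇒ P over [I-1,I-2,II-1,II-2,II-3,III-1]: 21 consistent
Z/I-1 aff ·: Zz|ZZ
Z/I-2 aff ·: Zz|ZZ
Z/II-1 aff I-1×I-2: Zz|ZZ
Z/II-2 aff ·: Zz|ZZ
Z/II-3 aff I-1×I-2: Zz|ZZ
Z/III-1 ? II-2×II-1: zz|Zz|ZZ
⇒ Z over [I-1,I-2,II-1,II-2,II-3,III-1]: 51 consistent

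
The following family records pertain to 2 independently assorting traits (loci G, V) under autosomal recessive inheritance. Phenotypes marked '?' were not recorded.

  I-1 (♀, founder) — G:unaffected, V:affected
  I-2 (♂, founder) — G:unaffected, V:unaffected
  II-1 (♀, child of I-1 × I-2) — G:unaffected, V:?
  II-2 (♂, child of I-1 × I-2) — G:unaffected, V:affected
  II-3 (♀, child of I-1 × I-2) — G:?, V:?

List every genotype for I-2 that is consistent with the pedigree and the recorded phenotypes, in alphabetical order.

G/I-1 un ·: GG|Gg
G/I-2 un ·: GG|Gg
G/II-1 un I-1×I-2: GG|Gg
G/II-2 un I-1×I-2: GG|Gg
G/II-3 ? I-1×I-2: GG|Gg|gg
⇒ G over [I-1,I-2,II-1,II-2,II-3]: 29 consistent
V/I-1 aff ·: vv
V/I-2 un ·: Vv
V/II-1 ? I-1×I-2: Vv|vv
V/II-2 aff I-1×I-2: vv
V/II-3 ? I-1×I-2: Vv|vv
⇒ V over [I-1,I-2,II-1,II-2,II-3]: 4 consistent

I-2 ∈ {GG Vv, Gg Vv}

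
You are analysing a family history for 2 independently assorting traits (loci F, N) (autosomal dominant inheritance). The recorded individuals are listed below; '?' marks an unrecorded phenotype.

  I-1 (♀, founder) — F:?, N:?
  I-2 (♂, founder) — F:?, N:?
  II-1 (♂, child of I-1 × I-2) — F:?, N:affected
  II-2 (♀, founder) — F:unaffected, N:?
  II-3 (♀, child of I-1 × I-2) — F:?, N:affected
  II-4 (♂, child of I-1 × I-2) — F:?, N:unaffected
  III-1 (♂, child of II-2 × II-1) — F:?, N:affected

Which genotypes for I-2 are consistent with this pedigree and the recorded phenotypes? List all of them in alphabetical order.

I-2 ∈ {FF Nn, FF nn, Ff Nn, Ff nn, ff Nn, ff nn}

F/I-1 ? ·: ff|Ff|FF
F/I-2 ? ·: ff|Ff|FF
F/II-1 ? I-1×I-2: ff|Ff|FF
F/II-2 un ·: ff
F/II-3 ? I-1×I-2: ff|Ff|FF
F/II-4 ? I-1×I-2: ff|Ff|FF
F/III-1 ? II-2×II-1: ff|Ff
⇒ F over [I-1,I-2,II-1,II-2,II-3,II-4,III-1]: 90 consistent
N/I-1 ? ·: nn|Nn
N/I-2 ? ·: nn|Nn
N/II-1 aff I-1×I-2: Nn|NN
N/II-2 ? ·: nn|Nn|NN
N/II-3 aff I-1×I-2: Nn|NN
N/II-4 un I-1×I-2: nn
N/III-1 aff II-2×II-1: Nn|NN
⇒ N over [I-1,I-2,II-1,II-2,II-3,II-4,III-1]: 28 consistent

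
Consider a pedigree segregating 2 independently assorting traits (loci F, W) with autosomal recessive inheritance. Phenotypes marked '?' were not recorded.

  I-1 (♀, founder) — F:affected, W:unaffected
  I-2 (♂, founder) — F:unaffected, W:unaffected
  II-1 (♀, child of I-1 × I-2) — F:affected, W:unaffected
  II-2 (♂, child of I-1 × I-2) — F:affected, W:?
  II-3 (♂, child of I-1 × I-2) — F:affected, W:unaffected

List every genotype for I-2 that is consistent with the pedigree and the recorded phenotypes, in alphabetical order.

I-2 ∈ {Ff WW, Ff Ww}

F/I-1 aff ·: ff
F/I-2 un ·: Ff
F/II-1 aff I-1×I-2: ff
F/II-2 aff I-1×I-2: ff
F/II-3 aff I-1×I-2: ff
⇒ F over [I-1,I-2,II-1,II-2,II-3]: 1 consistent
W/I-1 un ·: WW|Ww
W/I-2 un ·: WW|Ww
W/II-1 un I-1×I-2: WW|Ww
W/II-2 ? I-1×I-2: WW|Ww|ww
W/II-3 un I-1×I-2: WW|Ww
⇒ W over [I-1,I-2,II-1,II-2,II-3]: 29 consistent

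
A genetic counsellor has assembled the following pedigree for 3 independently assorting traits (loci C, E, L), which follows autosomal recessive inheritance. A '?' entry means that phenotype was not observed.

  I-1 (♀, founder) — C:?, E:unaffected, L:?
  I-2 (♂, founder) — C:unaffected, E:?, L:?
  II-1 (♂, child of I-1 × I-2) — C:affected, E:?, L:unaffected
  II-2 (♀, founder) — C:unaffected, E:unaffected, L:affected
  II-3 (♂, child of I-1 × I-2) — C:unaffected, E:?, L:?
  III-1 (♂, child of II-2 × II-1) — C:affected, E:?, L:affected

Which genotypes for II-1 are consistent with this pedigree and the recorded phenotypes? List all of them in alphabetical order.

C/I-1 ? ·: Cc|cc
C/I-2 un ·: Cc
C/II-1 aff I-1×I-2: cc
C/II-2 un ·: Cc
C/II-3 un I-1×I-2: CC|Cc
C/III-1 aff II-2×II-1: cc
⇒ C over [I-1,I-2,II-1,II-2,II-3,III-1]: 3 consistent
E/I-1 un ·: EE|Ee
E/I-2 ? ·: EE|Ee|ee
E/II-1 ? I-1×I-2: EE|Ee|ee
E/II-2 un ·: EE|Ee
E/II-3 ? I-1×I-2: EE|Ee|ee
E/III-1 ? II-2×II-1: EE|Ee|ee
⇒ E over [I-1,I-2,II-1,II-2,II-3,III-1]: 89 consistent
L/I-1 ? ·: LL|Ll|ll
L/I-2 ? ·: LL|Ll|ll
L/II-1 un I-1×I-2: Ll
L/II-2 aff ·: ll
L/II-3 ? I-1×I-2: LL|Ll|ll
L/III-1 aff II-2×II-1: ll
⇒ L over [I-1,I-2,II-1,II-2,II-3,III-1]: 13 consistent

II-1 ∈ {cc EE Ll, cc Ee Ll, cc ee Ll}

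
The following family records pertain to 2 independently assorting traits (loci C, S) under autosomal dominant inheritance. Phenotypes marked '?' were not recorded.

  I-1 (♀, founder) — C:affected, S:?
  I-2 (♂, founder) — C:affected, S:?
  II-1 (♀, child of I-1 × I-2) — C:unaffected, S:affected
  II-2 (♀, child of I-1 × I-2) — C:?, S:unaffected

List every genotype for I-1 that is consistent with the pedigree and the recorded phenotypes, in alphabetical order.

C/I-1 aff ·: Cc
C/I-2 aff ·: Cc
C/II-1 un I-1×I-2: cc
C/II-2 ? I-1×I-2: cc|Cc|CC
⇒ C over [I-1,I-2,II-1,II-2]: 3 consistent
S/I-1 ? ·: ss|Ss
S/I-2 ? ·: ss|Ss
S/II-1 aff I-1×I-2: Ss|SS
S/II-2 un I-1×I-2: ss
⇒ S over [I-1,I-2,II-1,II-2]: 4 consistent

I-1 ∈ {Cc Ss, Cc ss}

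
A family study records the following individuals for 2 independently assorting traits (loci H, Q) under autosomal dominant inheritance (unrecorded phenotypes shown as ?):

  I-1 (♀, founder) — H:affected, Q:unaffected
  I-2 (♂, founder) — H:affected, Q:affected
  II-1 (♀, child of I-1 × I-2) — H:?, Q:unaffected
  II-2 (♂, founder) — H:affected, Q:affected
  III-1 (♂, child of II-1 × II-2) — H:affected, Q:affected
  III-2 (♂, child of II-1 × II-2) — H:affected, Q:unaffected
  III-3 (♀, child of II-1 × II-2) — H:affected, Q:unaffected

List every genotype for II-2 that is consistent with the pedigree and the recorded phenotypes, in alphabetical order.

H/I-1 aff ·: Hh|HH
H/I-2 aff ·: Hh|HH
H/II-1 ? I-1×I-2: hh|Hh|HH
H/II-2 aff ·: Hh|HH
H/III-1 aff II-1×II-2: Hh|HH
H/III-2 aff II-1×II-2: Hh|HH
H/III-3 aff II-1×II-2: Hh|HH
⇒ H over [I-1,I-2,II-1,II-2,III-1,III-2,III-3]: 86 consistent
Q/I-1 un ·: qq
Q/I-2 aff ·: Qq
Q/II-1 un I-1×I-2: qq
Q/II-2 aff ·: Qq
Q/III-1 aff II-1×II-2: Qq
Q/III-2 un II-1×II-2: qq
Q/III-3 un II-1×II-2: qq
⇒ Q over [I-1,I-2,II-1,II-2,III-1,III-2,III-3]: 1 consistent

II-2 ∈ {HH Qq, Hh Qq}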